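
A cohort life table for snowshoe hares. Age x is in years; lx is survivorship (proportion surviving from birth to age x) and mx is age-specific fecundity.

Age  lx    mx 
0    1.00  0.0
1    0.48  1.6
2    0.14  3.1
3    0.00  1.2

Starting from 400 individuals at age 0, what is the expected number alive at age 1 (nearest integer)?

192

Expected survivors = N0 · l_1 = 400 × 0.48 = 192 → 192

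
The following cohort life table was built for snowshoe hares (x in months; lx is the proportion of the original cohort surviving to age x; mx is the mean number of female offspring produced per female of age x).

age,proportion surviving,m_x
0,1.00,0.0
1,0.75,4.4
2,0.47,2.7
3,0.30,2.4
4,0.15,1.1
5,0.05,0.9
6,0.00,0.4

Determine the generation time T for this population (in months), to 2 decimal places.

lx·mx: 0, 3.3, 1.269, 0.72, 0.165, 0.045, 0 → R0 = 5.499
x·lx·mx: 0, 3.3, 2.538, 2.16, 0.66, 0.225, 0 → Σ = 8.883
T = 8.883 / 5.499 = 1.615385… → 1.62

1.62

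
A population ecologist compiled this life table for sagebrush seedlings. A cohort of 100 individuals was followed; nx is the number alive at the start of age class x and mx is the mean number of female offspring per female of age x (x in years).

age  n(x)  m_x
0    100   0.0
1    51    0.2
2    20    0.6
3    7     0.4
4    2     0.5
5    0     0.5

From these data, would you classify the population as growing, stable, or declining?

declining

lx = nx/n0 = nx/100: 1, 0.51, 0.2, 0.07, 0.02, 0
R0 = Σ lx·mx = 0 + 0.102 + 0.12 + 0.028 + 0.01 + 0 = 0.26
R0 < 1, so the population is declining.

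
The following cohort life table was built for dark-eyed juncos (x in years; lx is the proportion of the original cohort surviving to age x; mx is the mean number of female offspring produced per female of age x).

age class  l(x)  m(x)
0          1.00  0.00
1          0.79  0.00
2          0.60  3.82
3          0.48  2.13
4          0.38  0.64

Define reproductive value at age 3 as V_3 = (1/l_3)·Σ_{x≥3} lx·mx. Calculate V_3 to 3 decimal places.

lx·mx for x ≥ 3: 1.0224, 0.2432 → sum = 1.2656
V_3 = 1.2656 / l_3 = 1.2656 / 0.48 = 2.636667… → 2.637

2.637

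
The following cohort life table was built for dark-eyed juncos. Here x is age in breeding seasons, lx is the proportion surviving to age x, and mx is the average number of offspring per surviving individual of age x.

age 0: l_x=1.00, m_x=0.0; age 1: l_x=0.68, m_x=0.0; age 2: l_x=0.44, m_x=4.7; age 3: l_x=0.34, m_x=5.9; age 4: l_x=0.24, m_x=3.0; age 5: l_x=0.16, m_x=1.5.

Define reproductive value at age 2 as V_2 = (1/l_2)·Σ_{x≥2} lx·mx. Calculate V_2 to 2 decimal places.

lx·mx for x ≥ 2: 2.068, 2.006, 0.72, 0.24 → sum = 5.034
V_2 = 5.034 / l_2 = 5.034 / 0.44 = 11.440909… → 11.44

11.44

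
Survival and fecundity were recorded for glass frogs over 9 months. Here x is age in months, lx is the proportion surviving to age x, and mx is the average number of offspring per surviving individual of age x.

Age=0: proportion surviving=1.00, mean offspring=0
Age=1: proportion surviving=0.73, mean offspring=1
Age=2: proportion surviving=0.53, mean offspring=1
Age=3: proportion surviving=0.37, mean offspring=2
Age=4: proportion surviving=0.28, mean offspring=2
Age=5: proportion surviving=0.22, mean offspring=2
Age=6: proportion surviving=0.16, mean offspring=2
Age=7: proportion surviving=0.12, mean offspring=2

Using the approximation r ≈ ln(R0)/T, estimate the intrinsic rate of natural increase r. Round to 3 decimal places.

0.375

R0 = Σ lx·mx = 0 + 0.73 + 0.53 + 0.74 + 0.56 + 0.44 + 0.32 + 0.24 = 3.56
Σ x·lx·mx = 12.05; T = 12.05/3.56 = 3.38483…
r ≈ ln(R0)/T = ln(3.56)/3.38483… = 0.37513… → 0.375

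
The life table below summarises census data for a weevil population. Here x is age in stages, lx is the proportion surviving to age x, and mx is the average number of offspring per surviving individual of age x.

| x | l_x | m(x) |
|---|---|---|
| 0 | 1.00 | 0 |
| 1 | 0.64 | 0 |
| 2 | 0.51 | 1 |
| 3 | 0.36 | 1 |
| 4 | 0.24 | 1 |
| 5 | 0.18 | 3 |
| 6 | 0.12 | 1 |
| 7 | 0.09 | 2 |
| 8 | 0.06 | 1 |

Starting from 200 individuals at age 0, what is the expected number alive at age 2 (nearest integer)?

102

Expected survivors = N0 · l_2 = 200 × 0.51 = 102 → 102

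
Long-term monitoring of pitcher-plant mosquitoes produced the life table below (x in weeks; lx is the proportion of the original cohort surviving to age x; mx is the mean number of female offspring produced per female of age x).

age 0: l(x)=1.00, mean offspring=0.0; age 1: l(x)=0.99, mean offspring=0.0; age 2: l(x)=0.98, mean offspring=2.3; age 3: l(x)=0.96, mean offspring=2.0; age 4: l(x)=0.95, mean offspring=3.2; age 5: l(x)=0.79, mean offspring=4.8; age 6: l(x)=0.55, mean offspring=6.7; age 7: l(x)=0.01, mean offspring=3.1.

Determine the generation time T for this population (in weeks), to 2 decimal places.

4.33

lx·mx: 0, 0, 2.254, 1.92, 3.04, 3.792, 3.685, 0.031 → R0 = 14.722
x·lx·mx: 0, 0, 4.508, 5.76, 12.16, 18.96, 22.11, 0.217 → Σ = 63.715
T = 63.715 / 14.722 = 4.327877… → 4.33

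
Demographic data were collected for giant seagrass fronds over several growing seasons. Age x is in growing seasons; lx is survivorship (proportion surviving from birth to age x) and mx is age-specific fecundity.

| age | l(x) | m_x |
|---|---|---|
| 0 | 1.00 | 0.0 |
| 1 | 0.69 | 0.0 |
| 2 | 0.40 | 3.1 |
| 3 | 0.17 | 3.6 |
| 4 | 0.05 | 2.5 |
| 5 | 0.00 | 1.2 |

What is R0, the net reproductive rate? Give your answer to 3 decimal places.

1.977

lx·mx by age: 0, 0, 1.24, 0.612, 0.125, 0
R0 = Σ lx·mx = 1.977 → 1.977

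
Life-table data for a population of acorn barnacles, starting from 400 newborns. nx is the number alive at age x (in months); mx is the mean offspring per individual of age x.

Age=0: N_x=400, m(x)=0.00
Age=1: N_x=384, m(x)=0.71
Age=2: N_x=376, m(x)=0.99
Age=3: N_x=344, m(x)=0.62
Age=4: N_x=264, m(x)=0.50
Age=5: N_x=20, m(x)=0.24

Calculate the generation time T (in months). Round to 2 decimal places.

2.22

lx = nx/n0 = nx/400: 1, 0.96, 0.94, 0.86, 0.66, 0.05
lx·mx: 0, 0.6816, 0.9306, 0.5332, 0.33, 0.012 → R0 = 2.4874
x·lx·mx: 0, 0.6816, 1.8612, 1.5996, 1.32, 0.06 → Σ = 5.5224
T = 5.5224 / 2.4874 = 2.22015… → 2.22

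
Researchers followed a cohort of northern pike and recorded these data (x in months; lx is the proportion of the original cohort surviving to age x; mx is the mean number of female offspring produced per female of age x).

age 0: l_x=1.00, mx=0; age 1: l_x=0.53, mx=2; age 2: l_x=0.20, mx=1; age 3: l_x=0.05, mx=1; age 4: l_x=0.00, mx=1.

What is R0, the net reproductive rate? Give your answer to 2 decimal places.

1.31

lx·mx by age: 0, 1.06, 0.2, 0.05, 0
R0 = Σ lx·mx = 1.31 → 1.31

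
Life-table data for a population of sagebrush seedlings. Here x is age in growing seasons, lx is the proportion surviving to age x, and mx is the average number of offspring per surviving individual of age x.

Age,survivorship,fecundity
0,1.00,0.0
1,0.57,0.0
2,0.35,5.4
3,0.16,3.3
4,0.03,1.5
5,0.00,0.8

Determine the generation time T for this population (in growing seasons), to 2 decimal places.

2.25

lx·mx: 0, 0, 1.89, 0.528, 0.045, 0 → R0 = 2.463
x·lx·mx: 0, 0, 3.78, 1.584, 0.18, 0 → Σ = 5.544
T = 5.544 / 2.463 = 2.250914… → 2.25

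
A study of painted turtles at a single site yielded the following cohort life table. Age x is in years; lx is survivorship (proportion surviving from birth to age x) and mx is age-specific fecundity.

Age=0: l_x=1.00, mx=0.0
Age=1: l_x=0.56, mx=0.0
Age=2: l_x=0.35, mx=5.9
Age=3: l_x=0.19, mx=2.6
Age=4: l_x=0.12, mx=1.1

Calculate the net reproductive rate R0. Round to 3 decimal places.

2.691

lx·mx by age: 0, 0, 2.065, 0.494, 0.132
R0 = Σ lx·mx = 2.691 → 2.691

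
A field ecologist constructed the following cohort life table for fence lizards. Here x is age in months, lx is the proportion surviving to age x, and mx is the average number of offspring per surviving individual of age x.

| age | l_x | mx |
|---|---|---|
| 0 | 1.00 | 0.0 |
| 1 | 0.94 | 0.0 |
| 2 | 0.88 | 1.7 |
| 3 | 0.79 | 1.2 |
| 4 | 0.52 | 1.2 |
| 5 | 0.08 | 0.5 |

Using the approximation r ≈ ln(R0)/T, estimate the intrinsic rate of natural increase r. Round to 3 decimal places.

R0 = Σ lx·mx = 0 + 0 + 1.496 + 0.948 + 0.624 + 0.04 = 3.108
Σ x·lx·mx = 8.532; T = 8.532/3.108 = 2.74517…
r ≈ ln(R0)/T = ln(3.108)/2.74517… = 0.41308… → 0.413

0.413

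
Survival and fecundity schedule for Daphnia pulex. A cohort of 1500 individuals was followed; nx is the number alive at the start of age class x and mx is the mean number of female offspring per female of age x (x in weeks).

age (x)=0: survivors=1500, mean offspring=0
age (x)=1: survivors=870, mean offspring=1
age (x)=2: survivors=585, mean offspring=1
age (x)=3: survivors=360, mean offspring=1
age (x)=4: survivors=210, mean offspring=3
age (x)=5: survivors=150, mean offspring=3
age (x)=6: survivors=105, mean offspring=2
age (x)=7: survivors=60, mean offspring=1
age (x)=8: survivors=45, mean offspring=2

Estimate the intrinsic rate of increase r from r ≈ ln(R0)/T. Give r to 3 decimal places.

lx = nx/n0 = nx/1500: 1, 0.58, 0.39, 0.24, 0.14, 0.1, 0.07, 0.04, 0.03
R0 = Σ lx·mx = 0 + 0.58 + 0.39 + 0.24 + 0.42 + 0.3 + 0.14 + 0.04 + 0.06 = 2.17
Σ x·lx·mx = 6.86; T = 6.86/2.17 = 3.16129…
r ≈ ln(R0)/T = ln(2.17)/3.16129… = 0.24507… → 0.245

0.245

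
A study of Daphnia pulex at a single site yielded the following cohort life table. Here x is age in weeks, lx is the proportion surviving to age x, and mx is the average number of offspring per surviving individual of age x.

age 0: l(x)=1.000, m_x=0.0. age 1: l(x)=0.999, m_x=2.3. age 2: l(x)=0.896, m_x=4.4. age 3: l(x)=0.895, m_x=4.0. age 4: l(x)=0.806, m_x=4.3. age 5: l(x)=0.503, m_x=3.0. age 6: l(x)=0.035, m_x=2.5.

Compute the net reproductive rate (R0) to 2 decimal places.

lx·mx by age: 0, 2.2977, 3.9424, 3.58, 3.4658, 1.509, 0.0875
R0 = Σ lx·mx = 14.8824 → 14.88

14.88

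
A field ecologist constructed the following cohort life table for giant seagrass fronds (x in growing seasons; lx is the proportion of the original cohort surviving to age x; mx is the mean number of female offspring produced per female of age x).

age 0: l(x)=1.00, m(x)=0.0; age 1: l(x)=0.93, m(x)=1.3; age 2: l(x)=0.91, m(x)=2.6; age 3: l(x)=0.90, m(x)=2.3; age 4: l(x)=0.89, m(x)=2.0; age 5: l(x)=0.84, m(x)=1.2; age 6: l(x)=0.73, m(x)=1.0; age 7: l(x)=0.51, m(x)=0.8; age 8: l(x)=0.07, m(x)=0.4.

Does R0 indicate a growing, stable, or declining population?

growing

R0 = Σ lx·mx = 0 + 1.209 + 2.366 + 2.07 + 1.78 + 1.008 + 0.73 + 0.408 + 0.028 = 9.599
R0 > 1, so the population is growing.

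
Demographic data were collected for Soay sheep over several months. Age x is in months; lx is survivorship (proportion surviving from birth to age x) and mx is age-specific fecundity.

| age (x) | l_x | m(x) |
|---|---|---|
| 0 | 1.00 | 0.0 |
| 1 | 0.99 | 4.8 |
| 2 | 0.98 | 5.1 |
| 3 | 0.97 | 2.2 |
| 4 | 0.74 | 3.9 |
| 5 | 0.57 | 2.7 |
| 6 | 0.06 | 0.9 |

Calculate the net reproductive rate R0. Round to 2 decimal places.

lx·mx by age: 0, 4.752, 4.998, 2.134, 2.886, 1.539, 0.054
R0 = Σ lx·mx = 16.363 → 16.36

16.36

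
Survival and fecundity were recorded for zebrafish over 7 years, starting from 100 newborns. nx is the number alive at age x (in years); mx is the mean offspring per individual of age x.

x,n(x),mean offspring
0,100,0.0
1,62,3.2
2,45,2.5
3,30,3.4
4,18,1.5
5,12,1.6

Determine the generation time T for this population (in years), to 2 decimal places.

lx = nx/n0 = nx/100: 1, 0.62, 0.45, 0.3, 0.18, 0.12
lx·mx: 0, 1.984, 1.125, 1.02, 0.27, 0.192 → R0 = 4.591
x·lx·mx: 0, 1.984, 2.25, 3.06, 1.08, 0.96 → Σ = 9.334
T = 9.334 / 4.591 = 2.033108… → 2.03

2.03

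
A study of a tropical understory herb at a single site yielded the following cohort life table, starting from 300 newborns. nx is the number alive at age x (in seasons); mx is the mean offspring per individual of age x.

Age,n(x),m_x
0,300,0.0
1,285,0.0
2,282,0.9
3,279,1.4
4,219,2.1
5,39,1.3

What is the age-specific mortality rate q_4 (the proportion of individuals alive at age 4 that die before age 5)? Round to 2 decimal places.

lx = nx/n0 = nx/300: 1, 0.95, 0.94, 0.93, 0.73, 0.13
q_4 = (l_4 − l_5) / l_4 = (0.73 − 0.13) / 0.73
     = 0.6 / 0.73 = 0.821918… → 0.82

0.82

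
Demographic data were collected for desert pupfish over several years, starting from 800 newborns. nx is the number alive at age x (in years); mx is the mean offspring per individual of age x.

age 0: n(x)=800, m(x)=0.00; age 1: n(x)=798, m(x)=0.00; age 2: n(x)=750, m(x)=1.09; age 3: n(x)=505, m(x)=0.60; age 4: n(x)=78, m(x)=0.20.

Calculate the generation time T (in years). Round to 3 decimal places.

lx = nx/n0 = nx/800: 1, 0.9975, 0.9375, 0.63125, 0.0975
lx·mx: 0, 0, 1.021875, 0.37875…, 0.0195 → R0 = 1.420125…
x·lx·mx: 0, 0, 2.04375, 1.13625…, 0.078 → Σ = 3.258…
T = 3.258… / 1.420125… = 2.294164… → 2.294

2.294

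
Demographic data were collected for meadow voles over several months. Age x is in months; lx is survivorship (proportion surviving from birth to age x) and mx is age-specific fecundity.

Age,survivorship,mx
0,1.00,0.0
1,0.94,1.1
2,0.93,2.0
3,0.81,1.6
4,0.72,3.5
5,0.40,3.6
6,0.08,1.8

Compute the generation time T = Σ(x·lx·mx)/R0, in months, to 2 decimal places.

3.23

lx·mx: 0, 1.034, 1.86, 1.296, 2.52, 1.44, 0.144 → R0 = 8.294
x·lx·mx: 0, 1.034, 3.72, 3.888, 10.08, 7.2, 0.864 → Σ = 26.786
T = 26.786 / 8.294 = 3.229564… → 3.23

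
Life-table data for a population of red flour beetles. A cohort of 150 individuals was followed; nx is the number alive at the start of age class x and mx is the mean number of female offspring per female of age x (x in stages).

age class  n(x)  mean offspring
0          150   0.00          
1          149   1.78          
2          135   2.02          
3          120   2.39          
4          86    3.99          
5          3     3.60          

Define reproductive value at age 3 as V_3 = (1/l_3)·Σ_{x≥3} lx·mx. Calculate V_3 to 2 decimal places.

5.34

lx = nx/n0 = nx/150: 1, 0.99333…, 0.9, 0.8, 0.57333…, 0.02
lx·mx for x ≥ 3: 1.912, 2.2876…, 0.072 → sum = 4.2716…
V_3 = 4.2716… / l_3 = 4.2716… / 0.8 = 5.3395… → 5.34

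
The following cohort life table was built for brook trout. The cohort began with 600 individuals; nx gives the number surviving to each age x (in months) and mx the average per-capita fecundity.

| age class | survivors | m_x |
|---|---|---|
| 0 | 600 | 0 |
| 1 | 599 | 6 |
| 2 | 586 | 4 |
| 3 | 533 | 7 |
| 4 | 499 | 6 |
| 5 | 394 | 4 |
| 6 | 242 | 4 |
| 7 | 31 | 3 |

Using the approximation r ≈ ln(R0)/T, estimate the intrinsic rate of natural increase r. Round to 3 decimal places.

lx = nx/n0 = nx/600: 1, 0.99833…, 0.97667…, 0.88833…, 0.83167…, 0.65667…, 0.40333…, 0.05167…
R0 = Σ lx·mx = 0 + 5.99… + 3.90667… + 6.21833… + 4.99… + 2.62667… + 1.61333… + 0.155… = 25.5…
Σ x·lx·mx = 76.316667…; T = 76.316667…/25.5… = 2.99281…
r ≈ ln(R0)/T = ln(25.5…)/2.99281… = 1.08215… → 1.082

1.082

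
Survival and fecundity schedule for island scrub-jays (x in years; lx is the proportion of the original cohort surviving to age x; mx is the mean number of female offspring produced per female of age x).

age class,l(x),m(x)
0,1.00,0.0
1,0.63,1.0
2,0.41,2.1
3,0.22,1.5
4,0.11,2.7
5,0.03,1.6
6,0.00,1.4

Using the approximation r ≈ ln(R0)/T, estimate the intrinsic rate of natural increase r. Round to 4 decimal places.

R0 = Σ lx·mx = 0 + 0.63 + 0.861 + 0.33 + 0.297 + 0.048 + 0 = 2.166
Σ x·lx·mx = 4.77; T = 4.77/2.166 = 2.20222…
r ≈ ln(R0)/T = ln(2.166)/2.20222… = 0.350957… → 0.3510

0.3510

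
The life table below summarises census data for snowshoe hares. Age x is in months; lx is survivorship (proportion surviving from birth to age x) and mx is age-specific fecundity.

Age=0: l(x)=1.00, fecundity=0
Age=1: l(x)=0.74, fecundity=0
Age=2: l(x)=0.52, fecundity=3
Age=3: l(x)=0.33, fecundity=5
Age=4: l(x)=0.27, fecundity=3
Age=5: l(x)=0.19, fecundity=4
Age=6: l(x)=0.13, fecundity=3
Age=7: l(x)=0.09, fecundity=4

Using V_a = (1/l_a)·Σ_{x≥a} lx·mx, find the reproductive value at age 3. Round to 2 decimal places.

lx·mx for x ≥ 3: 1.65, 0.81, 0.76, 0.39, 0.36 → sum = 3.97
V_3 = 3.97 / l_3 = 3.97 / 0.33 = 12.030303… → 12.03

12.03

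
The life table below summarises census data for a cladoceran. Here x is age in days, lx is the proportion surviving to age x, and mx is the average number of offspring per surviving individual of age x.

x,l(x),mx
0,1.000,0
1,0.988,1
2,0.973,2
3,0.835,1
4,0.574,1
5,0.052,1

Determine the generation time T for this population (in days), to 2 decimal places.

lx·mx: 0, 0.988, 1.946, 0.835, 0.574, 0.052 → R0 = 4.395
x·lx·mx: 0, 0.988, 3.892, 2.505, 2.296, 0.26 → Σ = 9.941
T = 9.941 / 4.395 = 2.261889… → 2.26

2.26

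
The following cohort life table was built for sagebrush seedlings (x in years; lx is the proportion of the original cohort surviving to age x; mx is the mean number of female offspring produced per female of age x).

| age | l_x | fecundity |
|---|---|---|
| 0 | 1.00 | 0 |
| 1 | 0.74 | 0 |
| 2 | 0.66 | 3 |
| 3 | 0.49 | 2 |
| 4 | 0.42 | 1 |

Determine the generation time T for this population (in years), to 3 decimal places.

lx·mx: 0, 0, 1.98, 0.98, 0.42 → R0 = 3.38
x·lx·mx: 0, 0, 3.96, 2.94, 1.68 → Σ = 8.58
T = 8.58 / 3.38 = 2.538462… → 2.538

2.538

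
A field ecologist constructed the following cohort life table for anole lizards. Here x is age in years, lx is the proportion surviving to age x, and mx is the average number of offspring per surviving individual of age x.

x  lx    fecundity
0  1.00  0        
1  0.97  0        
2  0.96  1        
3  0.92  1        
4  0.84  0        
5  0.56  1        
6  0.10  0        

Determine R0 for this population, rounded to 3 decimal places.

2.440

lx·mx by age: 0, 0, 0.96, 0.92, 0, 0.56, 0
R0 = Σ lx·mx = 2.44 → 2.440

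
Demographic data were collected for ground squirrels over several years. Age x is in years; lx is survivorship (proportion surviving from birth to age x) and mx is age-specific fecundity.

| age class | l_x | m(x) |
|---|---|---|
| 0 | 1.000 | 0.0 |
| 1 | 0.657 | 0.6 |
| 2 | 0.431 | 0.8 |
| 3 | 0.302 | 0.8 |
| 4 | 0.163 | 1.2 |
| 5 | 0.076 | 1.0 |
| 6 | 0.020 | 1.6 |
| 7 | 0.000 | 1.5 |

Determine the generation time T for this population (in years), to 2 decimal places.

2.46

lx·mx: 0, 0.3942, 0.3448, 0.2416, 0.1956, 0.076, 0.032, 0 → R0 = 1.2842
x·lx·mx: 0, 0.3942, 0.6896, 0.7248, 0.7824, 0.38, 0.192, 0 → Σ = 3.163
T = 3.163 / 1.2842 = 2.463012… → 2.46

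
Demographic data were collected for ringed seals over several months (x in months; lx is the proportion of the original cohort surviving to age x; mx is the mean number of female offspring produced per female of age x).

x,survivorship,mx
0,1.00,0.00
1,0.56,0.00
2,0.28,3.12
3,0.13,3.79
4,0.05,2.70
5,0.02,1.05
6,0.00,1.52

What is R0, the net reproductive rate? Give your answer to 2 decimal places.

lx·mx by age: 0, 0, 0.8736, 0.4927, 0.135, 0.021, 0
R0 = Σ lx·mx = 1.5223 → 1.52

1.52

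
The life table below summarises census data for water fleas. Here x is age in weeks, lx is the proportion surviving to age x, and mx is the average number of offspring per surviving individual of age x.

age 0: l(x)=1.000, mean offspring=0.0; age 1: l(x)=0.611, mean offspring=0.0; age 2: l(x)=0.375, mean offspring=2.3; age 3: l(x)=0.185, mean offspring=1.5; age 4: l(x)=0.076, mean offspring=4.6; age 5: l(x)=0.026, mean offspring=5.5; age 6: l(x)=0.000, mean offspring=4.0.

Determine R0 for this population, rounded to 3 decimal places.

lx·mx by age: 0, 0, 0.8625, 0.2775, 0.3496, 0.143, 0
R0 = Σ lx·mx = 1.6326 → 1.633

1.633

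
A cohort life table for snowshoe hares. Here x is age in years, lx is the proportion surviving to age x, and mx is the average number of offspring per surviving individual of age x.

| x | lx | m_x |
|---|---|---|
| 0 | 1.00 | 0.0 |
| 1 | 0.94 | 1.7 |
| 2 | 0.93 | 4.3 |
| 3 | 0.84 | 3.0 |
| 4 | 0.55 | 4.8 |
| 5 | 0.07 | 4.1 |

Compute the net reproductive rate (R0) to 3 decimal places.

lx·mx by age: 0, 1.598, 3.999, 2.52, 2.64, 0.287
R0 = Σ lx·mx = 11.044 → 11.044

11.044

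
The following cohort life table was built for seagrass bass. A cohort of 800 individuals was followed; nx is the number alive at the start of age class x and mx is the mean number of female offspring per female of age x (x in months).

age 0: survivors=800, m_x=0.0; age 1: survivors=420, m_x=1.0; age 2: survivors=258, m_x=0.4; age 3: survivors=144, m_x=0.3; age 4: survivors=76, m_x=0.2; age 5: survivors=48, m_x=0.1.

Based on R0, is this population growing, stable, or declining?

lx = nx/n0 = nx/800: 1, 0.525, 0.3225, 0.18, 0.095, 0.06
R0 = Σ lx·mx = 0 + 0.525 + 0.129 + 0.054 + 0.019 + 0.006 = 0.733
R0 < 1, so the population is declining.

declining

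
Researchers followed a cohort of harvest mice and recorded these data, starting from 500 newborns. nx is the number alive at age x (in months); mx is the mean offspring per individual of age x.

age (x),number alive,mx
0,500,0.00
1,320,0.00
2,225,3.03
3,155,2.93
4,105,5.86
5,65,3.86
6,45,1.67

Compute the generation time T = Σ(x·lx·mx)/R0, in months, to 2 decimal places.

3.32

lx = nx/n0 = nx/500: 1, 0.64, 0.45, 0.31, 0.21, 0.13, 0.09
lx·mx: 0, 0, 1.3635, 0.9083, 1.2306, 0.5018, 0.1503 → R0 = 4.1545
x·lx·mx: 0, 0, 2.727, 2.7249, 4.9224, 2.509, 0.9018 → Σ = 13.7851
T = 13.7851 / 4.1545 = 3.318113… → 3.32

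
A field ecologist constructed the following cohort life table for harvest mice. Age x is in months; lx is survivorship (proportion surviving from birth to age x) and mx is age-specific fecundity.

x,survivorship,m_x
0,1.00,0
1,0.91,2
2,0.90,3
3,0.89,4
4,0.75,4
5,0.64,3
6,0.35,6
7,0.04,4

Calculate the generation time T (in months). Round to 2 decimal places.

3.49

lx·mx: 0, 1.82, 2.7, 3.56, 3, 1.92, 2.1, 0.16 → R0 = 15.26
x·lx·mx: 0, 1.82, 5.4, 10.68, 12, 9.6, 12.6, 1.12 → Σ = 53.22
T = 53.22 / 15.26 = 3.487549… → 3.49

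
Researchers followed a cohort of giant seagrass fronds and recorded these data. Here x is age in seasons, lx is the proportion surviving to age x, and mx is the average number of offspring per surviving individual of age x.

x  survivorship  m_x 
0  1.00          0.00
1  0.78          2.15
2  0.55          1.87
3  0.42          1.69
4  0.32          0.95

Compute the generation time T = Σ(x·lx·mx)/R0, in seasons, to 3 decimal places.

1.903

lx·mx: 0, 1.677, 1.0285, 0.7098, 0.304 → R0 = 3.7193
x·lx·mx: 0, 1.677, 2.057, 2.1294, 1.216 → Σ = 7.0794
T = 7.0794 / 3.7193 = 1.903423… → 1.903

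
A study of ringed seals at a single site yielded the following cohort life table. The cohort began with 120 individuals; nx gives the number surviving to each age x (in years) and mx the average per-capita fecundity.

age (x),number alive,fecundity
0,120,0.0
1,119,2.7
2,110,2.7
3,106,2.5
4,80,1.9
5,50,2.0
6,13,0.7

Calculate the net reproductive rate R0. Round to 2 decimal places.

lx = nx/n0 = nx/120: 1, 0.99167…, 0.91667…, 0.88333…, 0.66667…, 0.41667…, 0.10833…
lx·mx by age: 0, 2.6775…, 2.475…, 2.208333…, 1.266667…, 0.833333…, 0.075833…
R0 = Σ lx·mx = 9.536667… → 9.54

9.54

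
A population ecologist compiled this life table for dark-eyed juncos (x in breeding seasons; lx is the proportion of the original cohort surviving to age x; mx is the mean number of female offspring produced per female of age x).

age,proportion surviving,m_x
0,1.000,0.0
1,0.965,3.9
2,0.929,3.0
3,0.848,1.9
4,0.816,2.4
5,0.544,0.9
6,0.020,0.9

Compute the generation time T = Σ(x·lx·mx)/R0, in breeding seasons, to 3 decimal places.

2.311

lx·mx: 0, 3.7635, 2.787, 1.6112, 1.9584, 0.4896, 0.018 → R0 = 10.6277
x·lx·mx: 0, 3.7635, 5.574, 4.8336, 7.8336, 2.448, 0.108 → Σ = 24.5607
T = 24.5607 / 10.6277 = 2.311008… → 2.311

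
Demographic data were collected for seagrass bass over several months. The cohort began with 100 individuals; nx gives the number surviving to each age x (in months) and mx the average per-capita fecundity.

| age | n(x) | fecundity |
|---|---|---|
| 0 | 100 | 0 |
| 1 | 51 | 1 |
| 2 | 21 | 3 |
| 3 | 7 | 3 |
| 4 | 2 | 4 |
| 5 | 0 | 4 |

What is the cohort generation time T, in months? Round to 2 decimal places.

1.90

lx = nx/n0 = nx/100: 1, 0.51, 0.21, 0.07, 0.02, 0
lx·mx: 0, 0.51, 0.63, 0.21, 0.08, 0 → R0 = 1.43
x·lx·mx: 0, 0.51, 1.26, 0.63, 0.32, 0 → Σ = 2.72
T = 2.72 / 1.43 = 1.902098… → 1.90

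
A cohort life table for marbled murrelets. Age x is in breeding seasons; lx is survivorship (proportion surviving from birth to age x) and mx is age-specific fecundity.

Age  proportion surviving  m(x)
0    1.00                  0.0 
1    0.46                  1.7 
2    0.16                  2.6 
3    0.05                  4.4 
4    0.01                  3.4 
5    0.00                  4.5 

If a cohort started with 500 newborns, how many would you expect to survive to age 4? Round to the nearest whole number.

5

Expected survivors = N0 · l_4 = 500 × 0.01 = 5 → 5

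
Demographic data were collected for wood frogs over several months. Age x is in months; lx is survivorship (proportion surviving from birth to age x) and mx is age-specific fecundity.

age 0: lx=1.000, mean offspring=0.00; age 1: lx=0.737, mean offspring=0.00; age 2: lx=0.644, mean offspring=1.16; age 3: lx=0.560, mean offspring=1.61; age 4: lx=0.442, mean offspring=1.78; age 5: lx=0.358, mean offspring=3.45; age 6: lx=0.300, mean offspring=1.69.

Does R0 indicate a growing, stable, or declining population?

R0 = Σ lx·mx = 0 + 0 + 0.74704 + 0.9016 + 0.78676 + 1.2351 + 0.507 = 4.1775
R0 > 1, so the population is growing.

growing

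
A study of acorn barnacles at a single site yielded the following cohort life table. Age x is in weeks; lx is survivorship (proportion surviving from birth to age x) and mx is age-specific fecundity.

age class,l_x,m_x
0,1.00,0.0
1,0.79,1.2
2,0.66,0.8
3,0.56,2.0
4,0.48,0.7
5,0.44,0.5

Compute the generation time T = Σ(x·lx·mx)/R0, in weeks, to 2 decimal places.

2.48

lx·mx: 0, 0.948, 0.528, 1.12, 0.336, 0.22 → R0 = 3.152
x·lx·mx: 0, 0.948, 1.056, 3.36, 1.344, 1.1 → Σ = 7.808
T = 7.808 / 3.152 = 2.477157… → 2.48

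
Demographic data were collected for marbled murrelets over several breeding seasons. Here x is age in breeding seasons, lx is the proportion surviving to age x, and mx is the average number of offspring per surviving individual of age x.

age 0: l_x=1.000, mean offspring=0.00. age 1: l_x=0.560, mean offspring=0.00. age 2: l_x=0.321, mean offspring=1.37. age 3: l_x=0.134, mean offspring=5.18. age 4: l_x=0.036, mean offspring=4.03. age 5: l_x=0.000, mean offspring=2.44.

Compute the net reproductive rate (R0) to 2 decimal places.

lx·mx by age: 0, 0, 0.43977, 0.69412, 0.14508, 0
R0 = Σ lx·mx = 1.27897 → 1.28

1.28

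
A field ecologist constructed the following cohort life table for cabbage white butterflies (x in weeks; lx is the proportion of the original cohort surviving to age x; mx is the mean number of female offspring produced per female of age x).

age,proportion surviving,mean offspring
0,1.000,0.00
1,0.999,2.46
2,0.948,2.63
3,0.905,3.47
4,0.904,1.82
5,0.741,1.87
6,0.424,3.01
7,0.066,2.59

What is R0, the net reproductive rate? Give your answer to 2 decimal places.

lx·mx by age: 0, 2.45754, 2.49324, 3.14035, 1.64528, 1.38567, 1.27624, 0.17094
R0 = Σ lx·mx = 12.56926 → 12.57

12.57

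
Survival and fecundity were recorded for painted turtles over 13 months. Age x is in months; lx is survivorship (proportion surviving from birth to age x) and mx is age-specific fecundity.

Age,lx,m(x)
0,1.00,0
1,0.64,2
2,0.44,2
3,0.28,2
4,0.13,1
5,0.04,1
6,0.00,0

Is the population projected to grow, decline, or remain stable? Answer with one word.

R0 = Σ lx·mx = 0 + 1.28 + 0.88 + 0.56 + 0.13 + 0.04 + 0 = 2.89
R0 > 1, so the population is growing.

growing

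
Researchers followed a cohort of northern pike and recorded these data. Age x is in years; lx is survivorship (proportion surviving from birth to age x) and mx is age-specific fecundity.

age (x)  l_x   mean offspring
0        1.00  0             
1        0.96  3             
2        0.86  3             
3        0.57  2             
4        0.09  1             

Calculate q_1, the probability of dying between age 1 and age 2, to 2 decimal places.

q_1 = (l_1 − l_2) / l_1 = (0.96 − 0.86) / 0.96
     = 0.1 / 0.96 = 0.104167… → 0.10

0.10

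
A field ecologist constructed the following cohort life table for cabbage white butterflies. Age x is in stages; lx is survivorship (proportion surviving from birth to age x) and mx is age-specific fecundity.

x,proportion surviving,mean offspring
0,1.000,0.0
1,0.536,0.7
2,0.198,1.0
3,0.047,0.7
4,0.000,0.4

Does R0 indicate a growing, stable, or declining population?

declining

R0 = Σ lx·mx = 0 + 0.3752 + 0.198 + 0.0329 + 0 = 0.6061
R0 < 1, so the population is declining.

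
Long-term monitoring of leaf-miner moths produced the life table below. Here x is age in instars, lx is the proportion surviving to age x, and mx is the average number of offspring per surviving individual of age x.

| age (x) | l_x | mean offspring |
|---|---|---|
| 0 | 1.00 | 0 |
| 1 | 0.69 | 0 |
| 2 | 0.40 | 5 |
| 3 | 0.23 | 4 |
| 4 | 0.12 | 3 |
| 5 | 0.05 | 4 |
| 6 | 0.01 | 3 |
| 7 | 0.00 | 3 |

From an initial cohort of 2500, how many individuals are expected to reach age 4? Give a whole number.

300

Expected survivors = N0 · l_4 = 2500 × 0.12 = 300 → 300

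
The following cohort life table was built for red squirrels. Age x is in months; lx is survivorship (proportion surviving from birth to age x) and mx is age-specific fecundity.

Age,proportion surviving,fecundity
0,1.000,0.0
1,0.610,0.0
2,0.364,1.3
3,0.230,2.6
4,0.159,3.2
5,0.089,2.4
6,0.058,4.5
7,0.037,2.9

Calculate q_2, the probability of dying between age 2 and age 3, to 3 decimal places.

0.368

q_2 = (l_2 − l_3) / l_2 = (0.364 − 0.23) / 0.364
     = 0.134 / 0.364 = 0.368132… → 0.368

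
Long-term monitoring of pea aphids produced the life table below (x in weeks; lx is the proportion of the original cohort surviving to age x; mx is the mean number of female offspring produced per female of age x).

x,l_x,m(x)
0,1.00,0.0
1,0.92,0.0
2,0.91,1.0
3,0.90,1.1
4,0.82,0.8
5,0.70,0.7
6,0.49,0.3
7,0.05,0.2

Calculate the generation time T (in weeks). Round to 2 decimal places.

3.38

lx·mx: 0, 0, 0.91, 0.99, 0.656, 0.49, 0.147, 0.01 → R0 = 3.203
x·lx·mx: 0, 0, 1.82, 2.97, 2.624, 2.45, 0.882, 0.07 → Σ = 10.816
T = 10.816 / 3.203 = 3.376834… → 3.38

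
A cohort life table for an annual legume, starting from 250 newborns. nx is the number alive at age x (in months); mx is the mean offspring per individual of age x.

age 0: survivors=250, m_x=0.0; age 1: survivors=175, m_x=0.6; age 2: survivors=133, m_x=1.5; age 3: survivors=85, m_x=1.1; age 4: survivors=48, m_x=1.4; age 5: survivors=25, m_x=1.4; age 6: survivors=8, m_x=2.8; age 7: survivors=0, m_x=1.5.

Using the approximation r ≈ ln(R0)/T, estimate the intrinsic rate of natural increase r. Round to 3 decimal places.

lx = nx/n0 = nx/250: 1, 0.7, 0.532, 0.34, 0.192, 0.1, 0.032, 0
R0 = Σ lx·mx = 0 + 0.42 + 0.798 + 0.374 + 0.2688 + 0.14 + 0.0896 + 0 = 2.0904
Σ x·lx·mx = 5.4508; T = 5.4508/2.0904 = 2.60754…
r ≈ ln(R0)/T = ln(2.0904)/2.60754… = 0.28278… → 0.283

0.283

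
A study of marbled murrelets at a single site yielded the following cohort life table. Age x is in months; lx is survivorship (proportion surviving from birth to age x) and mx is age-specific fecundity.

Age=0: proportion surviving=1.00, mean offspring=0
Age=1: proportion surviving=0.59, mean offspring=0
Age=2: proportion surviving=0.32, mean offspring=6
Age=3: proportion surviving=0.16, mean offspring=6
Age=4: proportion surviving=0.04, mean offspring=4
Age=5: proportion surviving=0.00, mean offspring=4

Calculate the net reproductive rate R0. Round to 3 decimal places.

lx·mx by age: 0, 0, 1.92, 0.96, 0.16, 0
R0 = Σ lx·mx = 3.04 → 3.040

3.040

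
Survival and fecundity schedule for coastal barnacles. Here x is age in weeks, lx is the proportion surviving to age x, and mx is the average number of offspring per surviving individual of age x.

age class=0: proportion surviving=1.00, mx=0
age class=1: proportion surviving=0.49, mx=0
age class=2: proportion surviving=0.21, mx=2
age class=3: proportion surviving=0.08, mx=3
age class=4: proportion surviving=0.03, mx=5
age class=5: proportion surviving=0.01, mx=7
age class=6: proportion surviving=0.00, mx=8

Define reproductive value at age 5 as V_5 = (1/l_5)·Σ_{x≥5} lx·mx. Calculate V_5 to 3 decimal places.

7.000

lx·mx for x ≥ 5: 0.07, 0 → sum = 0.07
V_5 = 0.07 / l_5 = 0.07 / 0.01 = 7 → 7.000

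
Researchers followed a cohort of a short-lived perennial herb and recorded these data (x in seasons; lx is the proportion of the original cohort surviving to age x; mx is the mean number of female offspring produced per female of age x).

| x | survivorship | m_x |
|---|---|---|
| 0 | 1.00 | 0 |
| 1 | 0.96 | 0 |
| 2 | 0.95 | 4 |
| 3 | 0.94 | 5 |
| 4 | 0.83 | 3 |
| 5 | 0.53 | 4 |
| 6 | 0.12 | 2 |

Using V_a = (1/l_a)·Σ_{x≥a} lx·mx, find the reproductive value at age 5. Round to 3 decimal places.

4.453

lx·mx for x ≥ 5: 2.12, 0.24 → sum = 2.36
V_5 = 2.36 / l_5 = 2.36 / 0.53 = 4.45283… → 4.453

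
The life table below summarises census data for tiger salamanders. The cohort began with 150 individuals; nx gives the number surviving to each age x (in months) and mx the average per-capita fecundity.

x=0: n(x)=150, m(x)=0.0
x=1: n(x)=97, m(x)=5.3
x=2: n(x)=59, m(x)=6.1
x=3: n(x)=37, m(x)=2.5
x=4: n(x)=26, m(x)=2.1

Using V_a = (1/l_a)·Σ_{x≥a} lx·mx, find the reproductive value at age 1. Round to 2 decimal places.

10.53

lx = nx/n0 = nx/150: 1, 0.64667…, 0.39333…, 0.24667…, 0.17333…
lx·mx for x ≥ 1: 3.427333…, 2.399333…, 0.616667…, 0.364… → sum = 6.807333…
V_1 = 6.807333… / l_1 = 6.807333… / 0.646667… = 10.526804… → 10.53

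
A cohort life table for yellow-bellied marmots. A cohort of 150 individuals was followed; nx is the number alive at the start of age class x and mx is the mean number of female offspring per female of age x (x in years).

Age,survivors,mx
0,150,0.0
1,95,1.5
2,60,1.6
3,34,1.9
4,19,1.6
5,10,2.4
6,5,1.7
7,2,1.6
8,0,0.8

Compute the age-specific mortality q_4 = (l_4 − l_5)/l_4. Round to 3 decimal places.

lx = nx/n0 = nx/150: 1, 0.63333…, 0.4, 0.22667…, 0.12667…, 0.06667…, 0.03333…, 0.01333…, 0
q_4 = (l_4 − l_5) / l_4 = (0.126667… − 0.066667…) / 0.126667…
     = 0.06… / 0.126667… = 0.473684… → 0.474

0.474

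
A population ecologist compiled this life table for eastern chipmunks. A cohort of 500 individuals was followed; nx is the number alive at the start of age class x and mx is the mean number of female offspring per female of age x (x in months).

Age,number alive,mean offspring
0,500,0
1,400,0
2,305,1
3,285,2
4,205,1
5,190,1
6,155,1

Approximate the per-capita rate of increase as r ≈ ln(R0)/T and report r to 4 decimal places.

lx = nx/n0 = nx/500: 1, 0.8, 0.61, 0.57, 0.41, 0.38, 0.31
R0 = Σ lx·mx = 0 + 0 + 0.61 + 1.14 + 0.41 + 0.38 + 0.31 = 2.85
Σ x·lx·mx = 10.04; T = 10.04/2.85 = 3.52281…
r ≈ ln(R0)/T = ln(2.85)/3.52281… = 0.297297… → 0.2973

0.2973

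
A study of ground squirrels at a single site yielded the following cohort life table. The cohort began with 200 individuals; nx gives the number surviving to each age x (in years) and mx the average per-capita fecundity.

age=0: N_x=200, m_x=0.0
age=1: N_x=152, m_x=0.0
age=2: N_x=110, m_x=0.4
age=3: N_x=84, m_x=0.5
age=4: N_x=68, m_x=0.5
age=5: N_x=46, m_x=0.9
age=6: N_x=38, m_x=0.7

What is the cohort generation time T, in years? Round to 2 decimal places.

3.81

lx = nx/n0 = nx/200: 1, 0.76, 0.55, 0.42, 0.34, 0.23, 0.19
lx·mx: 0, 0, 0.22, 0.21, 0.17, 0.207, 0.133 → R0 = 0.94
x·lx·mx: 0, 0, 0.44, 0.63, 0.68, 1.035, 0.798 → Σ = 3.583
T = 3.583 / 0.94 = 3.811702… → 3.81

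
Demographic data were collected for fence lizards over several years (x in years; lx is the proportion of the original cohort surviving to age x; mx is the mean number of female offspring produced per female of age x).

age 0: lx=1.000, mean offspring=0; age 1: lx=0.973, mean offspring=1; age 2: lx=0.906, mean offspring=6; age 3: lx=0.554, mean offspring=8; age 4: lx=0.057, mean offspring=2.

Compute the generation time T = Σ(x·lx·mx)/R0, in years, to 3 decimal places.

2.337

lx·mx: 0, 0.973, 5.436, 4.432, 0.114 → R0 = 10.955
x·lx·mx: 0, 0.973, 10.872, 13.296, 0.456 → Σ = 25.597
T = 25.597 / 10.955 = 2.336559… → 2.337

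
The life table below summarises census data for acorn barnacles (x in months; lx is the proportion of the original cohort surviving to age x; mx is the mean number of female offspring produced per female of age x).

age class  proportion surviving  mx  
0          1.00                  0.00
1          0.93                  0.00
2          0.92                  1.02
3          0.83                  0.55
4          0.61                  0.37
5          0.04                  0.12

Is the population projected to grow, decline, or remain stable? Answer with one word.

R0 = Σ lx·mx = 0 + 0 + 0.9384 + 0.4565 + 0.2257 + 0.0048 = 1.6254
R0 > 1, so the population is growing.

growing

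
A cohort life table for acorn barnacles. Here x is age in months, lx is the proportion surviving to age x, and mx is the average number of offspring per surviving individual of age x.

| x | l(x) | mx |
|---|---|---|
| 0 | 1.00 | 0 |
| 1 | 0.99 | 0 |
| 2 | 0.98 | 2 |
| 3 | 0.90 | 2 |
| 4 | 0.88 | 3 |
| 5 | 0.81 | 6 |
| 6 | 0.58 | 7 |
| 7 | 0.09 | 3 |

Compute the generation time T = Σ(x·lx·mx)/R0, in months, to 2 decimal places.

lx·mx: 0, 0, 1.96, 1.8, 2.64, 4.86, 4.06, 0.27 → R0 = 15.59
x·lx·mx: 0, 0, 3.92, 5.4, 10.56, 24.3, 24.36, 1.89 → Σ = 70.43
T = 70.43 / 15.59 = 4.51764… → 4.52

4.52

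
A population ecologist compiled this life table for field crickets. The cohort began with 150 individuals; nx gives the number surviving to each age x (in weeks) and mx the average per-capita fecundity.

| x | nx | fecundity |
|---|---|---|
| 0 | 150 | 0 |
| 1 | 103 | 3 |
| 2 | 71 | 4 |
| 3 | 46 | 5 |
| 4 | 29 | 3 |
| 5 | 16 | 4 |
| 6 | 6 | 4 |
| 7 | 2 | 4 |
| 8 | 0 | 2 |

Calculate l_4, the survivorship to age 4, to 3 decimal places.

0.193

l_4 = n_4/n_0 = 29/150 = 0.193333… → 0.193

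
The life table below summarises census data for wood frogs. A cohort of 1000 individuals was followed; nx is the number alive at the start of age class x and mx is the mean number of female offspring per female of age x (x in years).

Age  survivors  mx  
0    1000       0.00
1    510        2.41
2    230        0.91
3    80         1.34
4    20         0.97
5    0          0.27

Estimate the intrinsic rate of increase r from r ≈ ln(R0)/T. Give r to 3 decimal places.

lx = nx/n0 = nx/1000: 1, 0.51, 0.23, 0.08, 0.02, 0
R0 = Σ lx·mx = 0 + 1.2291 + 0.2093 + 0.1072 + 0.0194 + 0 = 1.565
Σ x·lx·mx = 2.0469; T = 2.0469/1.565 = 1.30792…
r ≈ ln(R0)/T = ln(1.565)/1.30792… = 0.34244… → 0.342

0.342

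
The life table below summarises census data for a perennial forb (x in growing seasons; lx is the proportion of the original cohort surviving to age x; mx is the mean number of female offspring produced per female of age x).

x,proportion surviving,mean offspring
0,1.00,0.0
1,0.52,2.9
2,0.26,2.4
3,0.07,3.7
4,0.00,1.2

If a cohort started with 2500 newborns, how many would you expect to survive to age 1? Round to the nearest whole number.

Expected survivors = N0 · l_1 = 2500 × 0.52 = 1300 → 1300

1300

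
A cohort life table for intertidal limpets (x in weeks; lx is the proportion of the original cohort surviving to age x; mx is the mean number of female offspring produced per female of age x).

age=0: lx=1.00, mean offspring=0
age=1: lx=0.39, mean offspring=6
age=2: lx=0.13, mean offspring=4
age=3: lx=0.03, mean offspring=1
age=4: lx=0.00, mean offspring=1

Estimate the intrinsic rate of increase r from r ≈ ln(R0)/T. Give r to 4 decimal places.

0.8839

R0 = Σ lx·mx = 0 + 2.34 + 0.52 + 0.03 + 0 = 2.89
Σ x·lx·mx = 3.47; T = 3.47/2.89 = 1.20069…
r ≈ ln(R0)/T = ln(2.89)/1.20069… = 0.883871… → 0.8839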